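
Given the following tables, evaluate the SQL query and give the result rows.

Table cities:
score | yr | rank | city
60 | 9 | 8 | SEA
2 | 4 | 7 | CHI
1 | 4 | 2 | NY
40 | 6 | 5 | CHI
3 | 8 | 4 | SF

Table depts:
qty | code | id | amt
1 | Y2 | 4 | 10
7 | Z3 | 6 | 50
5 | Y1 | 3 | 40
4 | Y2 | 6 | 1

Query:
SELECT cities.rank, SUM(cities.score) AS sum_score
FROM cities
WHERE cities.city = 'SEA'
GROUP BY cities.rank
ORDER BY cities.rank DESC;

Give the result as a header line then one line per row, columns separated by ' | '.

After WHERE (1 rows):
cities.score | cities.yr | cities.rank | cities.city
60 | 9 | 8 | SEA
After GROUP BY (1 rows):
cities.rank | sum_score
8 | 60
After ORDER BY (1 rows):
cities.rank | sum_score
8 | 60

== RESULT ==
cities.rank | sum_score
8 | 60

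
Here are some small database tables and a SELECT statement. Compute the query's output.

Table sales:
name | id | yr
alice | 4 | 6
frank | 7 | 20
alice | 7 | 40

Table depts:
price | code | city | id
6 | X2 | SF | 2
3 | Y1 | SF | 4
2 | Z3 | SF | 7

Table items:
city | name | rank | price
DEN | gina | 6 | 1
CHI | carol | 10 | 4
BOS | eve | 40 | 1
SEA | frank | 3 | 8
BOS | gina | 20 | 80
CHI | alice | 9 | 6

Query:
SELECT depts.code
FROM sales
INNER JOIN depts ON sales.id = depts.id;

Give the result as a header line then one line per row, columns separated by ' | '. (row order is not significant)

After JOIN depts (3 rows):
sales.name | sales.id | sales.yr | depts.price | depts.code | depts.city | depts.id
alice | 4 | 6 | 3 | Y1 | SF | 4
frank | 7 | 20 | 2 | Z3 | SF | 7
alice | 7 | 40 | 2 | Z3 | SF | 7
After SELECT (3 rows):
depts.code
Y1
Z3
Z3

== RESULT ==
depts.code
Y1
Z3
Z3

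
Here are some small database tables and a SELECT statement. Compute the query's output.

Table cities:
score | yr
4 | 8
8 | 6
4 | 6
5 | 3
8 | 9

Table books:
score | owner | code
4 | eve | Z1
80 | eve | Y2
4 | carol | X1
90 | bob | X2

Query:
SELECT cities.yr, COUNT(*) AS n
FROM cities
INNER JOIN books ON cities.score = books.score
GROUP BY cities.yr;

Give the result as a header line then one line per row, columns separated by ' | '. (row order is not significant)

== RESULT ==
cities.yr | n
8 | 2
6 | 2

Derivation:
After JOIN books (4 rows):
cities.score | cities.yr | books.score | books.owner | books.code
4 | 8 | 4 | eve | Z1
4 | 8 | 4 | carol | X1
4 | 6 | 4 | eve | Z1
4 | 6 | 4 | carol | X1
After GROUP BY (2 rows):
cities.yr | n
8 | 2
6 | 2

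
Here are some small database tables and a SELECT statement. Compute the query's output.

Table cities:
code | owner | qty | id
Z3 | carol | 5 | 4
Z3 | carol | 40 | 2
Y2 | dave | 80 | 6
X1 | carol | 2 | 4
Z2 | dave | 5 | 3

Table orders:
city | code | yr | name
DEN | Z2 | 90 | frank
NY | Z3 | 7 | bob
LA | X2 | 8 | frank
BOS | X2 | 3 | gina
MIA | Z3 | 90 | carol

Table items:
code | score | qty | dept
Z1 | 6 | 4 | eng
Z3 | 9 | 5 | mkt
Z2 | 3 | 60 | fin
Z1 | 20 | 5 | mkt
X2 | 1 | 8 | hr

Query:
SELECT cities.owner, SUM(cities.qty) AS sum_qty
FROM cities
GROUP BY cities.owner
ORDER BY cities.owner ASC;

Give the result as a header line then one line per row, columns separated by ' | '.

== RESULT ==
cities.owner | sum_qty
carol | 47
dave | 85

Derivation:
After GROUP BY (2 rows):
cities.owner | sum_qty
carol | 47
dave | 85
After ORDER BY (2 rows):
cities.owner | sum_qty
carol | 47
dave | 85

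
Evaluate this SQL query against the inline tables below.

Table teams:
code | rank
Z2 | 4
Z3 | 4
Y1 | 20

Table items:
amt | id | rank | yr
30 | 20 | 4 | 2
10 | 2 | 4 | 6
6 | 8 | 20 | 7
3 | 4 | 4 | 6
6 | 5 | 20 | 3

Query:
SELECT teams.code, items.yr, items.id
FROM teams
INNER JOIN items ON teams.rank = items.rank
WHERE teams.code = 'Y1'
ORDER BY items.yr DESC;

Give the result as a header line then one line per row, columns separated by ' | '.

After JOIN items (8 rows):
teams.code | teams.rank | items.amt | items.id | items.rank | items.yr
Z2 | 4 | 30 | 20 | 4 | 2
Z2 | 4 | 10 | 2 | 4 | 6
Z2 | 4 | 3 | 4 | 4 | 6
Z3 | 4 | 30 | 20 | 4 | 2
Z3 | 4 | 10 | 2 | 4 | 6
Z3 | 4 | 3 | 4 | 4 | 6
Y1 | 20 | 6 | 8 | 20 | 7
Y1 | 20 | 6 | 5 | 20 | 3
After WHERE (2 rows):
teams.code | teams.rank | items.amt | items.id | items.rank | items.yr
Y1 | 20 | 6 | 8 | 20 | 7
Y1 | 20 | 6 | 5 | 20 | 3
After SELECT (2 rows):
teams.code | items.yr | items.id
Y1 | 7 | 8
Y1 | 3 | 5
After ORDER BY (2 rows):
teams.code | items.yr | items.id
Y1 | 7 | 8
Y1 | 3 | 5

== RESULT ==
teams.code | items.yr | items.id
Y1 | 7 | 8
Y1 | 3 | 5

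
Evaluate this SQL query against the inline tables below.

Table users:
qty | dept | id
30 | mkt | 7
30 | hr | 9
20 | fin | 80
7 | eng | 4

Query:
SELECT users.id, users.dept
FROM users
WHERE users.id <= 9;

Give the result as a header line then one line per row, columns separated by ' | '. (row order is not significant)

After WHERE (3 rows):
users.qty | users.dept | users.id
30 | mkt | 7
30 | hr | 9
7 | eng | 4
After SELECT (3 rows):
users.id | users.dept
7 | mkt
9 | hr
4 | eng

== RESULT ==
users.id | users.dept
7 | mkt
9 | hr
4 | eng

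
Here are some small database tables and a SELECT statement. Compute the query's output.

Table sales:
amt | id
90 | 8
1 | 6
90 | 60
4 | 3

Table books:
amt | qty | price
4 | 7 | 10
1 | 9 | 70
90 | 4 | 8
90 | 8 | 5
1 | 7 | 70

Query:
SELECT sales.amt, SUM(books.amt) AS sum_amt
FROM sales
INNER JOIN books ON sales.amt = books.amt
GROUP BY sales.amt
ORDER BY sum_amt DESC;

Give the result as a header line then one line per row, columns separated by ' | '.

== RESULT ==
sales.amt | sum_amt
90 | 360
4 | 4
1 | 2

Derivation:
After JOIN books (7 rows):
sales.amt | sales.id | books.amt | books.qty | books.price
90 | 8 | 90 | 4 | 8
90 | 8 | 90 | 8 | 5
1 | 6 | 1 | 9 | 70
1 | 6 | 1 | 7 | 70
90 | 60 | 90 | 4 | 8
90 | 60 | 90 | 8 | 5
4 | 3 | 4 | 7 | 10
After GROUP BY (3 rows):
sales.amt | sum_amt
90 | 360
1 | 2
4 | 4
After ORDER BY (3 rows):
sales.amt | sum_amt
90 | 360
4 | 4
1 | 2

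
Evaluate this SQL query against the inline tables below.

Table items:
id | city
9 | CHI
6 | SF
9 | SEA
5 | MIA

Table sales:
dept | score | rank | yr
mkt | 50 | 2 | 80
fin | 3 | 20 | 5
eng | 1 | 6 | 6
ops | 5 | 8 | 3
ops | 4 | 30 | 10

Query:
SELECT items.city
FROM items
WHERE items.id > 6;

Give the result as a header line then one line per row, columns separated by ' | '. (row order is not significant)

== RESULT ==
items.city
CHI
SEA

Derivation:
After WHERE (2 rows):
items.id | items.city
9 | CHI
9 | SEA
After SELECT (2 rows):
items.city
CHI
SEA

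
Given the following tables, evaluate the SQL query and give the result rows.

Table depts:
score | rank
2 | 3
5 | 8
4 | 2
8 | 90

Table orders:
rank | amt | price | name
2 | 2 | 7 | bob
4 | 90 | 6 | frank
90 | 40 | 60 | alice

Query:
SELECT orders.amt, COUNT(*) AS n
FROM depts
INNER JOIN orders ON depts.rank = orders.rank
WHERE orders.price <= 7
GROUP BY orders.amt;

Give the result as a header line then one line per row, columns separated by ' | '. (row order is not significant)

After JOIN orders (2 rows):
depts.score | depts.rank | orders.rank | orders.amt | orders.price | orders.name
4 | 2 | 2 | 2 | 7 | bob
8 | 90 | 90 | 40 | 60 | alice
After WHERE (1 rows):
depts.score | depts.rank | orders.rank | orders.amt | orders.price | orders.name
4 | 2 | 2 | 2 | 7 | bob
After GROUP BY (1 rows):
orders.amt | n
2 | 1

== RESULT ==
orders.amt | n
2 | 1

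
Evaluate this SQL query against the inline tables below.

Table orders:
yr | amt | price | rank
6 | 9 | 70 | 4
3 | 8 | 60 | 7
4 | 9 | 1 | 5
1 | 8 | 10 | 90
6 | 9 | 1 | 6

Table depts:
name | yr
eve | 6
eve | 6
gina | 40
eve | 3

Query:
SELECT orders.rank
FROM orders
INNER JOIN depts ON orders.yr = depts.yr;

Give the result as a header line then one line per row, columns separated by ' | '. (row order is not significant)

After JOIN depts (5 rows):
orders.yr | orders.amt | orders.price | orders.rank | depts.name | depts.yr
6 | 9 | 70 | 4 | eve | 6
6 | 9 | 70 | 4 | eve | 6
3 | 8 | 60 | 7 | eve | 3
6 | 9 | 1 | 6 | eve | 6
6 | 9 | 1 | 6 | eve | 6
After SELECT (5 rows):
orders.rank
4
4
7
6
6

== RESULT ==
orders.rank
4
4
7
6
6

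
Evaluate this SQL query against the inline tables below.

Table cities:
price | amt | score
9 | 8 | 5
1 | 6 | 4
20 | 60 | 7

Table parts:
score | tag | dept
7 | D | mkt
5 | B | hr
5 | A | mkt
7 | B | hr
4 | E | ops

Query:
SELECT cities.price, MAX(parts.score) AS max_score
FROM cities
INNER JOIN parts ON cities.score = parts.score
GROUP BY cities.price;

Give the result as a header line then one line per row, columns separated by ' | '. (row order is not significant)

== RESULT ==
cities.price | max_score
9 | 5
1 | 4
20 | 7

Derivation:
After JOIN parts (5 rows):
cities.price | cities.amt | cities.score | parts.score | parts.tag | parts.dept
9 | 8 | 5 | 5 | B | hr
9 | 8 | 5 | 5 | A | mkt
1 | 6 | 4 | 4 | E | ops
20 | 60 | 7 | 7 | D | mkt
20 | 60 | 7 | 7 | B | hr
After GROUP BY (3 rows):
cities.price | max_score
9 | 5
1 | 4
20 | 7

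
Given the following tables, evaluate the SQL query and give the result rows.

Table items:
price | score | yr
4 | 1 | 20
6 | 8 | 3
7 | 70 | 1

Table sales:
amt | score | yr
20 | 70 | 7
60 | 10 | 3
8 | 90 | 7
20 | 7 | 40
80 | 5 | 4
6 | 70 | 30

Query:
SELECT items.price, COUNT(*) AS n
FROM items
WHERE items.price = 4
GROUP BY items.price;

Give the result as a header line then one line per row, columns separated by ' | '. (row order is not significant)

== RESULT ==
items.price | n
4 | 1

Derivation:
After WHERE (1 rows):
items.price | items.score | items.yr
4 | 1 | 20
After GROUP BY (1 rows):
items.price | n
4 | 1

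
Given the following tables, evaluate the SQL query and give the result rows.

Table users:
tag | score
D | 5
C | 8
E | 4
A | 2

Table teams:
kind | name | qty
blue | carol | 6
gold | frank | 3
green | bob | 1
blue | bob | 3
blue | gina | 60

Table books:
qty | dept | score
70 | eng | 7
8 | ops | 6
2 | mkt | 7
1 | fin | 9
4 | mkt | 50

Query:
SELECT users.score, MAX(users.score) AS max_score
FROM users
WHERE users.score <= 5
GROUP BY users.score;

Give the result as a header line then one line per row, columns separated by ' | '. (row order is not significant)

== RESULT ==
users.score | max_score
5 | 5
4 | 4
2 | 2

Derivation:
After WHERE (3 rows):
users.tag | users.score
D | 5
E | 4
A | 2
After GROUP BY (3 rows):
users.score | max_score
5 | 5
4 | 4
2 | 2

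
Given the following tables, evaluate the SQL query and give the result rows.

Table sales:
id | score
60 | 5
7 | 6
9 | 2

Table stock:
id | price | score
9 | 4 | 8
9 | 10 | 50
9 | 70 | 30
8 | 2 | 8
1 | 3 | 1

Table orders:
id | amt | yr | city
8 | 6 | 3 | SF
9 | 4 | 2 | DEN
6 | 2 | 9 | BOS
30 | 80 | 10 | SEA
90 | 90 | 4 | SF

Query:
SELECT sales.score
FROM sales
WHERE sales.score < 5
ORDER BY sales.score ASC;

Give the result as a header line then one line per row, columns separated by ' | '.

== RESULT ==
sales.score
2

Derivation:
After WHERE (1 rows):
sales.id | sales.score
9 | 2
After SELECT (1 rows):
sales.score
2
After ORDER BY (1 rows):
sales.score
2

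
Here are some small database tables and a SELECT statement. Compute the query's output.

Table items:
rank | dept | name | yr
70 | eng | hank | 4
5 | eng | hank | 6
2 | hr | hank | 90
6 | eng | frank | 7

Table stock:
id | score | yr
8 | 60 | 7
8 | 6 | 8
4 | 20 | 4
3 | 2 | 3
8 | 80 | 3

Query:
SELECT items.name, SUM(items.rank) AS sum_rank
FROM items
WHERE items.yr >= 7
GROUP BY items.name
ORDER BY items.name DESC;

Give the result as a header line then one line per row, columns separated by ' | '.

After WHERE (2 rows):
items.rank | items.dept | items.name | items.yr
2 | hr | hank | 90
6 | eng | frank | 7
After GROUP BY (2 rows):
items.name | sum_rank
hank | 2
frank | 6
After ORDER BY (2 rows):
items.name | sum_rank
hank | 2
frank | 6

== RESULT ==
items.name | sum_rank
hank | 2
frank | 6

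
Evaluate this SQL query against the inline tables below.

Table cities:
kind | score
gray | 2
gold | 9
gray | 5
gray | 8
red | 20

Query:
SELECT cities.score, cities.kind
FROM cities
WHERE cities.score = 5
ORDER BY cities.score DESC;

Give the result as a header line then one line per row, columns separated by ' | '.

After WHERE (1 rows):
cities.kind | cities.score
gray | 5
After SELECT (1 rows):
cities.score | cities.kind
5 | gray
After ORDER BY (1 rows):
cities.score | cities.kind
5 | gray

== RESULT ==
cities.score | cities.kind
5 | gray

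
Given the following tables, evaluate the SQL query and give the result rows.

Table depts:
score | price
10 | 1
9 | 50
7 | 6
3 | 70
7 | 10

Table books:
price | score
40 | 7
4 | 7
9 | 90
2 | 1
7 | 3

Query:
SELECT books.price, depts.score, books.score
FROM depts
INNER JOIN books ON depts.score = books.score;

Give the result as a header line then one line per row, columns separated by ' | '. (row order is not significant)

== RESULT ==
books.price | depts.score | books.score
40 | 7 | 7
4 | 7 | 7
7 | 3 | 3
40 | 7 | 7
4 | 7 | 7

Derivation:
After JOIN books (5 rows):
depts.score | depts.price | books.price | books.score
7 | 6 | 40 | 7
7 | 6 | 4 | 7
3 | 70 | 7 | 3
7 | 10 | 40 | 7
7 | 10 | 4 | 7
After SELECT (5 rows):
books.price | depts.score | books.score
40 | 7 | 7
4 | 7 | 7
7 | 3 | 3
40 | 7 | 7
4 | 7 | 7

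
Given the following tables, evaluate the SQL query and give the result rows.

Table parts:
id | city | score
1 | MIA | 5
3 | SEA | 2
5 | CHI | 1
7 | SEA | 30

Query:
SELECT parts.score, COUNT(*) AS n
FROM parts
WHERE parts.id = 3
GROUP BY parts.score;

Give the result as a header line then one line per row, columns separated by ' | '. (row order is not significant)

After WHERE (1 rows):
parts.id | parts.city | parts.score
3 | SEA | 2
After GROUP BY (1 rows):
parts.score | n
2 | 1

== RESULT ==
parts.score | n
2 | 1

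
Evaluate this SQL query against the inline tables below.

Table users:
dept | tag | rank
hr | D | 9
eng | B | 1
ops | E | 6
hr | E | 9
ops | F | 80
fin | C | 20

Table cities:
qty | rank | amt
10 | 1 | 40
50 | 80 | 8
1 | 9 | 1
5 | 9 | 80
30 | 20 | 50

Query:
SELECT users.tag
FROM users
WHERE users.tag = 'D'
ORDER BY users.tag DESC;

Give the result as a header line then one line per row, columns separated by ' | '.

After WHERE (1 rows):
users.dept | users.tag | users.rank
hr | D | 9
After SELECT (1 rows):
users.tag
D
After ORDER BY (1 rows):
users.tag
D

== RESULT ==
users.tag
D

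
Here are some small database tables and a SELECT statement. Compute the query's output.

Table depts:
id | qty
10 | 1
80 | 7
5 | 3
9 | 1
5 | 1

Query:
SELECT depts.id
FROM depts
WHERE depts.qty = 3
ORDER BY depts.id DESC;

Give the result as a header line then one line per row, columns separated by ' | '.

After WHERE (1 rows):
depts.id | depts.qty
5 | 3
After SELECT (1 rows):
depts.id
5
After ORDER BY (1 rows):
depts.id
5

== RESULT ==
depts.id
5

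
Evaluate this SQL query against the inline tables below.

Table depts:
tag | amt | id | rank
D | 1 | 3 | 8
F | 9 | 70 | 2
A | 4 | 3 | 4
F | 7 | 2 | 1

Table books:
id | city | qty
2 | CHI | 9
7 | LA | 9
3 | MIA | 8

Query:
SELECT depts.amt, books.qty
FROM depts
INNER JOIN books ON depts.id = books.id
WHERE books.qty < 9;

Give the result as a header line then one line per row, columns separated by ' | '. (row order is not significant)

== RESULT ==
depts.amt | books.qty
1 | 8
4 | 8

Derivation:
After JOIN books (3 rows):
depts.tag | depts.amt | depts.id | depts.rank | books.id | books.city | books.qty
D | 1 | 3 | 8 | 3 | MIA | 8
A | 4 | 3 | 4 | 3 | MIA | 8
F | 7 | 2 | 1 | 2 | CHI | 9
After WHERE (2 rows):
depts.tag | depts.amt | depts.id | depts.rank | books.id | books.city | books.qty
D | 1 | 3 | 8 | 3 | MIA | 8
A | 4 | 3 | 4 | 3 | MIA | 8
After SELECT (2 rows):
depts.amt | books.qty
1 | 8
4 | 8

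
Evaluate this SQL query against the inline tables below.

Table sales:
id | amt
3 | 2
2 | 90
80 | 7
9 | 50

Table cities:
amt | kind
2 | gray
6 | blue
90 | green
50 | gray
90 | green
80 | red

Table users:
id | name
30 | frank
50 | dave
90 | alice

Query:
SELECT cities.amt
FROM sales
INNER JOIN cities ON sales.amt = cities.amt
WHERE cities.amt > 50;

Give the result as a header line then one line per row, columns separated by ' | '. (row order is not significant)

== RESULT ==
cities.amt
90
90

Derivation:
After JOIN cities (4 rows):
sales.id | sales.amt | cities.amt | cities.kind
3 | 2 | 2 | gray
2 | 90 | 90 | green
2 | 90 | 90 | green
9 | 50 | 50 | gray
After WHERE (2 rows):
sales.id | sales.amt | cities.amt | cities.kind
2 | 90 | 90 | green
2 | 90 | 90 | green
After SELECT (2 rows):
cities.amt
90
90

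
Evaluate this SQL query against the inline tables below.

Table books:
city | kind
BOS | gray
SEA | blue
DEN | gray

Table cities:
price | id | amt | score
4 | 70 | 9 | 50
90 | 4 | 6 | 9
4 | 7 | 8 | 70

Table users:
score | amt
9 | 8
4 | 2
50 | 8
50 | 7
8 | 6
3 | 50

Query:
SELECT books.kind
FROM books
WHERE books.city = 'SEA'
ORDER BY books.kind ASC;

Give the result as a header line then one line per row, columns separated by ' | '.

After WHERE (1 rows):
books.city | books.kind
SEA | blue
After SELECT (1 rows):
books.kind
blue
After ORDER BY (1 rows):
books.kind
blue

== RESULT ==
books.kind
blue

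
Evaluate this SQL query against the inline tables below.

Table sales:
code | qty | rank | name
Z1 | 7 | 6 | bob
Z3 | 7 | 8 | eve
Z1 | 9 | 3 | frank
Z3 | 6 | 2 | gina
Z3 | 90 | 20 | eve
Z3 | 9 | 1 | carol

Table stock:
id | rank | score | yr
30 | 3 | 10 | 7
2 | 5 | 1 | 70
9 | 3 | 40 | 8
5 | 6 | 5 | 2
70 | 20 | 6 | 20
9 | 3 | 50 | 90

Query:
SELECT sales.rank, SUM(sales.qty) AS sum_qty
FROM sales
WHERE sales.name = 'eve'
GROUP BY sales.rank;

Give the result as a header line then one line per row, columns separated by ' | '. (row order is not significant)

After WHERE (2 rows):
sales.code | sales.qty | sales.rank | sales.name
Z3 | 7 | 8 | eve
Z3 | 90 | 20 | eve
After GROUP BY (2 rows):
sales.rank | sum_qty
8 | 7
20 | 90

== RESULT ==
sales.rank | sum_qty
8 | 7
20 | 90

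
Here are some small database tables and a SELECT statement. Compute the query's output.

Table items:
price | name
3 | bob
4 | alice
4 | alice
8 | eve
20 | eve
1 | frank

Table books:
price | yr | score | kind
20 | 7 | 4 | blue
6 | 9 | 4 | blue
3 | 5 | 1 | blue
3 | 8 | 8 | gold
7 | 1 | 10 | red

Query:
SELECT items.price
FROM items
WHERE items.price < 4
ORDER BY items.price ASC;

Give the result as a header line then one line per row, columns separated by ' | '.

After WHERE (2 rows):
items.price | items.name
3 | bob
1 | frank
After SELECT (2 rows):
items.price
3
1
After ORDER BY (2 rows):
items.price
1
3

== RESULT ==
items.price
1
3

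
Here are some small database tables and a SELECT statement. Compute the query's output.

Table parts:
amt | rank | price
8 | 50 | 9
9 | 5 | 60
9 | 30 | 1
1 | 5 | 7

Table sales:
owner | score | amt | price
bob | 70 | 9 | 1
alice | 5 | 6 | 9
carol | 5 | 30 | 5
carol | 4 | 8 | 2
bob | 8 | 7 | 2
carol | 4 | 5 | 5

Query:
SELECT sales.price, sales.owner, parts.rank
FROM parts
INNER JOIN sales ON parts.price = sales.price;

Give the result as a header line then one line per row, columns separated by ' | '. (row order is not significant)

After JOIN sales (2 rows):
parts.amt | parts.rank | parts.price | sales.owner | sales.score | sales.amt | sales.price
8 | 50 | 9 | alice | 5 | 6 | 9
9 | 30 | 1 | bob | 70 | 9 | 1
After SELECT (2 rows):
sales.price | sales.owner | parts.rank
9 | alice | 50
1 | bob | 30

== RESULT ==
sales.price | sales.owner | parts.rank
9 | alice | 50
1 | bob | 30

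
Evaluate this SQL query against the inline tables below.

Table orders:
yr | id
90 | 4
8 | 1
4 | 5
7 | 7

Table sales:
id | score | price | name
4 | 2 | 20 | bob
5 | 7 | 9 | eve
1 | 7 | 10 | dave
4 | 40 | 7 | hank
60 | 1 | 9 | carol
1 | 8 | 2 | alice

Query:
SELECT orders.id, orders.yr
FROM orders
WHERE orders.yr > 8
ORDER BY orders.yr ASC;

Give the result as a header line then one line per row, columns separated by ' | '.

After WHERE (1 rows):
orders.yr | orders.id
90 | 4
After SELECT (1 rows):
orders.id | orders.yr
4 | 90
After ORDER BY (1 rows):
orders.id | orders.yr
4 | 90

== RESULT ==
orders.id | orders.yr
4 | 90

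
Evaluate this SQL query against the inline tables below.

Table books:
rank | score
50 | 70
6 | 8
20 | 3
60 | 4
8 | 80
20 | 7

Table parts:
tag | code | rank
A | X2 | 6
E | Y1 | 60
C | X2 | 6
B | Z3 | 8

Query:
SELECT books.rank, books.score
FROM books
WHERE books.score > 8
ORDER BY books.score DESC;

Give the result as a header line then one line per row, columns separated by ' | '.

== RESULT ==
books.rank | books.score
8 | 80
50 | 70

Derivation:
After WHERE (2 rows):
books.rank | books.score
50 | 70
8 | 80
After SELECT (2 rows):
books.rank | books.score
50 | 70
8 | 80
After ORDER BY (2 rows):
books.rank | books.score
8 | 80
50 | 70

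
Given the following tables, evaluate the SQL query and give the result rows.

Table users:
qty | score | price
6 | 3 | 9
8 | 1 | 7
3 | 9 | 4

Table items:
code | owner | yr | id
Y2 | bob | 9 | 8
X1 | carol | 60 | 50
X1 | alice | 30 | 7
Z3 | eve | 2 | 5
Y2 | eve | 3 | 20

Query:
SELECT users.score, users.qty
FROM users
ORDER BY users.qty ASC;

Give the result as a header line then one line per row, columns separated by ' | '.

After SELECT (3 rows):
users.score | users.qty
3 | 6
1 | 8
9 | 3
After ORDER BY (3 rows):
users.score | users.qty
9 | 3
3 | 6
1 | 8

== RESULT ==
users.score | users.qty
9 | 3
3 | 6
1 | 8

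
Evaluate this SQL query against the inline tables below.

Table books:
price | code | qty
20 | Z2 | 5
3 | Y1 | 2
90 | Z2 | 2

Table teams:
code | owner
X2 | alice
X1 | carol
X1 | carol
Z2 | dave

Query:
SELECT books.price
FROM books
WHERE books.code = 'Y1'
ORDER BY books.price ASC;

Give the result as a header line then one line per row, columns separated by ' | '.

After WHERE (1 rows):
books.price | books.code | books.qty
3 | Y1 | 2
After SELECT (1 rows):
books.price
3
After ORDER BY (1 rows):
books.price
3

== RESULT ==
books.price
3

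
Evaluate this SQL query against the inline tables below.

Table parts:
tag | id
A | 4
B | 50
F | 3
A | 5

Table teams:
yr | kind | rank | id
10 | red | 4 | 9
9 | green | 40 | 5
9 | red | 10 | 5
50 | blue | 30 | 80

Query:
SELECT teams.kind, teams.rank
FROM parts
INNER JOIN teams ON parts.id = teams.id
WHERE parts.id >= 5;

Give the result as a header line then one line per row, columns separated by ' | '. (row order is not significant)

After JOIN teams (2 rows):
parts.tag | parts.id | teams.yr | teams.kind | teams.rank | teams.id
A | 5 | 9 | green | 40 | 5
A | 5 | 9 | red | 10 | 5
After WHERE (2 rows):
parts.tag | parts.id | teams.yr | teams.kind | teams.rank | teams.id
A | 5 | 9 | green | 40 | 5
A | 5 | 9 | red | 10 | 5
After SELECT (2 rows):
teams.kind | teams.rank
green | 40
red | 10

== RESULT ==
teams.kind | teams.rank
green | 40
red | 10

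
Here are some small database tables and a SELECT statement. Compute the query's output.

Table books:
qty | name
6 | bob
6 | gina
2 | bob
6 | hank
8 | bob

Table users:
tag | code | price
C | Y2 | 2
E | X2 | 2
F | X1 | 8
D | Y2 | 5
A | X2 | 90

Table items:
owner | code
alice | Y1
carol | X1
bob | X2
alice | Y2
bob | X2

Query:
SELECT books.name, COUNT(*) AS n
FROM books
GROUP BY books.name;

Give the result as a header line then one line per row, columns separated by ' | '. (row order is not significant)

== RESULT ==
books.name | n
bob | 3
gina | 1
hank | 1

Derivation:
After GROUP BY (3 rows):
books.name | n
bob | 3
gina | 1
hank | 1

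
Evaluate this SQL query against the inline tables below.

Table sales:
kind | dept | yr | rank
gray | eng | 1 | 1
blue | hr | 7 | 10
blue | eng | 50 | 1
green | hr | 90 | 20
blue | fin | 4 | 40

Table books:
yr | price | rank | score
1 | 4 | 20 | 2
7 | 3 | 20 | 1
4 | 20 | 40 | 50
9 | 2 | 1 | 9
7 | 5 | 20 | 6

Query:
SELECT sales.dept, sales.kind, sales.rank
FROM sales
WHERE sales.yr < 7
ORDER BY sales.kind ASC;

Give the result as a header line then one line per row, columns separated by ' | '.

== RESULT ==
sales.dept | sales.kind | sales.rank
fin | blue | 40
eng | gray | 1

Derivation:
After WHERE (2 rows):
sales.kind | sales.dept | sales.yr | sales.rank
gray | eng | 1 | 1
blue | fin | 4 | 40
After SELECT (2 rows):
sales.dept | sales.kind | sales.rank
eng | gray | 1
fin | blue | 40
After ORDER BY (2 rows):
sales.dept | sales.kind | sales.rank
fin | blue | 40
eng | gray | 1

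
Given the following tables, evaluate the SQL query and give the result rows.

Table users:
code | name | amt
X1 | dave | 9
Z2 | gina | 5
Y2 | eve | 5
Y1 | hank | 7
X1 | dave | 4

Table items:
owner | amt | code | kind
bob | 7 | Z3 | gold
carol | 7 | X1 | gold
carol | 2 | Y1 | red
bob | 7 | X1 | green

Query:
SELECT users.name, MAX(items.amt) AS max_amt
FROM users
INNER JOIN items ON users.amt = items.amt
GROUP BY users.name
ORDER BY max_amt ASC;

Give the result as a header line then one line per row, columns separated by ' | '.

== RESULT ==
users.name | max_amt
hank | 7

Derivation:
After JOIN items (3 rows):
users.code | users.name | users.amt | items.owner | items.amt | items.code | items.kind
Y1 | hank | 7 | bob | 7 | Z3 | gold
Y1 | hank | 7 | carol | 7 | X1 | gold
Y1 | hank | 7 | bob | 7 | X1 | green
After GROUP BY (1 rows):
users.name | max_amt
hank | 7
After ORDER BY (1 rows):
users.name | max_amt
hank | 7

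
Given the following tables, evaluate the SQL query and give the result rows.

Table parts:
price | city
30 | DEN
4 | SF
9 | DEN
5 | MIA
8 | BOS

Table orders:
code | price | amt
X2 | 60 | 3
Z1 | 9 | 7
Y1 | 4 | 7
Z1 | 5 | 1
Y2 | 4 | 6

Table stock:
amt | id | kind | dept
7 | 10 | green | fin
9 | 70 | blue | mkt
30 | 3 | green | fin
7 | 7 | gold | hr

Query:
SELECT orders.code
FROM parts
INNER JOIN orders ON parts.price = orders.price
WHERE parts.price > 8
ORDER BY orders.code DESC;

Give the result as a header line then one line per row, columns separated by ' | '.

== RESULT ==
orders.code
Z1

Derivation:
After JOIN orders (4 rows):
parts.price | parts.city | orders.code | orders.price | orders.amt
4 | SF | Y1 | 4 | 7
4 | SF | Y2 | 4 | 6
9 | DEN | Z1 | 9 | 7
5 | MIA | Z1 | 5 | 1
After WHERE (1 rows):
parts.price | parts.city | orders.code | orders.price | orders.amt
9 | DEN | Z1 | 9 | 7
After SELECT (1 rows):
orders.code
Z1
After ORDER BY (1 rows):
orders.code
Z1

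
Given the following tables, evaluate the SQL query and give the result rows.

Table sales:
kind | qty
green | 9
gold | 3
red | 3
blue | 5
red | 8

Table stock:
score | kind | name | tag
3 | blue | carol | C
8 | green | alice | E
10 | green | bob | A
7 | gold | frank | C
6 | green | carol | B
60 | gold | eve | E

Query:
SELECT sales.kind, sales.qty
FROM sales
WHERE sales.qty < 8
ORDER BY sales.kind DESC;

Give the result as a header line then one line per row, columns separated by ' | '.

After WHERE (3 rows):
sales.kind | sales.qty
gold | 3
red | 3
blue | 5
After SELECT (3 rows):
sales.kind | sales.qty
gold | 3
red | 3
blue | 5
After ORDER BY (3 rows):
sales.kind | sales.qty
red | 3
gold | 3
blue | 5

== RESULT ==
sales.kind | sales.qty
red | 3
gold | 3
blue | 5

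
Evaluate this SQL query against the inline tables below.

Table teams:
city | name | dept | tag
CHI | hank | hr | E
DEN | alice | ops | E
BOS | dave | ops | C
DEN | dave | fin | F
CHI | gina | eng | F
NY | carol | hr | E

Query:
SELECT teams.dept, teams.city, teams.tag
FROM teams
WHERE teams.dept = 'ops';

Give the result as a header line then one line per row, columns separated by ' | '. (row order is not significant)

After WHERE (2 rows):
teams.city | teams.name | teams.dept | teams.tag
DEN | alice | ops | E
BOS | dave | ops | C
After SELECT (2 rows):
teams.dept | teams.city | teams.tag
ops | DEN | E
ops | BOS | C

== RESULT ==
teams.dept | teams.city | teams.tag
ops | DEN | E
ops | BOS | C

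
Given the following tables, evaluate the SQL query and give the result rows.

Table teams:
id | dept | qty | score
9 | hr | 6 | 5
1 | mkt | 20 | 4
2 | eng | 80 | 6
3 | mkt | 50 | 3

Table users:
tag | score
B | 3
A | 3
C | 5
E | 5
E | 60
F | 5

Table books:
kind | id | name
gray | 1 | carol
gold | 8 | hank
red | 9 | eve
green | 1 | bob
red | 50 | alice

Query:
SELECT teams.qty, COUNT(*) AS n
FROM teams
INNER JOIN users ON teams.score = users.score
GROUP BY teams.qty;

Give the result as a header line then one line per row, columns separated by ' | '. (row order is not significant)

After JOIN users (5 rows):
teams.id | teams.dept | teams.qty | teams.score | users.tag | users.score
9 | hr | 6 | 5 | C | 5
9 | hr | 6 | 5 | E | 5
9 | hr | 6 | 5 | F | 5
3 | mkt | 50 | 3 | B | 3
3 | mkt | 50 | 3 | A | 3
After GROUP BY (2 rows):
teams.qty | n
6 | 3
50 | 2

== RESULT ==
teams.qty | n
6 | 3
50 | 2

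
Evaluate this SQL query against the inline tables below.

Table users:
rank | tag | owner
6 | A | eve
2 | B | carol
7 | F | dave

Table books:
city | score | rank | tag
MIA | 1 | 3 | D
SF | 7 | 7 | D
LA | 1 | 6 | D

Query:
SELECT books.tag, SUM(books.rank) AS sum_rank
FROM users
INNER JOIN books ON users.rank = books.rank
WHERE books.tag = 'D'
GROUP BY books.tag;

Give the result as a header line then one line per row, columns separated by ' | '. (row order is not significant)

After JOIN books (2 rows):
users.rank | users.tag | users.owner | books.city | books.score | books.rank | books.tag
6 | A | eve | LA | 1 | 6 | D
7 | F | dave | SF | 7 | 7 | D
After WHERE (2 rows):
users.rank | users.tag | users.owner | books.city | books.score | books.rank | books.tag
6 | A | eve | LA | 1 | 6 | D
7 | F | dave | SF | 7 | 7 | D
After GROUP BY (1 rows):
books.tag | sum_rank
D | 13

== RESULT ==
books.tag | sum_rank
D | 13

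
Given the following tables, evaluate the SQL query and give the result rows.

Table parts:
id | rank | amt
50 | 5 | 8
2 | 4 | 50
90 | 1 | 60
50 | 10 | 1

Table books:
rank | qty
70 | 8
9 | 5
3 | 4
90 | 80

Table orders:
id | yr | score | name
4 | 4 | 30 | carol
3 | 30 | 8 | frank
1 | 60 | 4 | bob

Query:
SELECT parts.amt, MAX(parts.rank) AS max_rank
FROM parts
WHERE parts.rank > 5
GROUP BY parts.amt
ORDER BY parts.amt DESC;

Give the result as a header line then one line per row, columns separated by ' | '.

After WHERE (1 rows):
parts.id | parts.rank | parts.amt
50 | 10 | 1
After GROUP BY (1 rows):
parts.amt | max_rank
1 | 10
After ORDER BY (1 rows):
parts.amt | max_rank
1 | 10

== RESULT ==
parts.amt | max_rank
1 | 10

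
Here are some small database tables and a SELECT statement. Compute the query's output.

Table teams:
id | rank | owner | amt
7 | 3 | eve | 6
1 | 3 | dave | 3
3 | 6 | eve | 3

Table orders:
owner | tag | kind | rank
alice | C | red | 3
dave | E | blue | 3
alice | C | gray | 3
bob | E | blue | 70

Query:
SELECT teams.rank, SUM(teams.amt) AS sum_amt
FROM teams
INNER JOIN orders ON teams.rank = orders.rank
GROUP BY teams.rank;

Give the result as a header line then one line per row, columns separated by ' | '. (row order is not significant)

After JOIN orders (6 rows):
teams.id | teams.rank | teams.owner | teams.amt | orders.owner | orders.tag | orders.kind | orders.rank
7 | 3 | eve | 6 | alice | C | red | 3
7 | 3 | eve | 6 | dave | E | blue | 3
7 | 3 | eve | 6 | alice | C | gray | 3
1 | 3 | dave | 3 | alice | C | red | 3
1 | 3 | dave | 3 | dave | E | blue | 3
1 | 3 | dave | 3 | alice | C | gray | 3
After GROUP BY (1 rows):
teams.rank | sum_amt
3 | 27

== RESULT ==
teams.rank | sum_amt
3 | 27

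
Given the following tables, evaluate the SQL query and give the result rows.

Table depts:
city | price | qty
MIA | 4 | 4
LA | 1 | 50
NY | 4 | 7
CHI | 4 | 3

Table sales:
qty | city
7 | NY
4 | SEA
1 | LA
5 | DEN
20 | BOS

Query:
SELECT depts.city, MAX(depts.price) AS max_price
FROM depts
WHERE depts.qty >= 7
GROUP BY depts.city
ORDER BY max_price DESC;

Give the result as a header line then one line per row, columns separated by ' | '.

== RESULT ==
depts.city | max_price
NY | 4
LA | 1

Derivation:
After WHERE (2 rows):
depts.city | depts.price | depts.qty
LA | 1 | 50
NY | 4 | 7
After GROUP BY (2 rows):
depts.city | max_price
LA | 1
NY | 4
After ORDER BY (2 rows):
depts.city | max_price
NY | 4
LA | 1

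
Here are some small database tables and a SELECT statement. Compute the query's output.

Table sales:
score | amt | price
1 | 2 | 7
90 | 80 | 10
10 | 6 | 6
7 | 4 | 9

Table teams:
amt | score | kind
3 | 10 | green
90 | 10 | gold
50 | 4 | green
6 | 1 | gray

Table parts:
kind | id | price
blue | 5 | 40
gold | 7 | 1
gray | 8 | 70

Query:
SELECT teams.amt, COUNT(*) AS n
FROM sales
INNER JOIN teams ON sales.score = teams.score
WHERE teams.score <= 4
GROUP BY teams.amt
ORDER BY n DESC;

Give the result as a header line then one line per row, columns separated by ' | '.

== RESULT ==
teams.amt | n
6 | 1

Derivation:
After JOIN teams (3 rows):
sales.score | sales.amt | sales.price | teams.amt | teams.score | teams.kind
1 | 2 | 7 | 6 | 1 | gray
10 | 6 | 6 | 3 | 10 | green
10 | 6 | 6 | 90 | 10 | gold
After WHERE (1 rows):
sales.score | sales.amt | sales.price | teams.amt | teams.score | teams.kind
1 | 2 | 7 | 6 | 1 | gray
After GROUP BY (1 rows):
teams.amt | n
6 | 1
After ORDER BY (1 rows):
teams.amt | n
6 | 1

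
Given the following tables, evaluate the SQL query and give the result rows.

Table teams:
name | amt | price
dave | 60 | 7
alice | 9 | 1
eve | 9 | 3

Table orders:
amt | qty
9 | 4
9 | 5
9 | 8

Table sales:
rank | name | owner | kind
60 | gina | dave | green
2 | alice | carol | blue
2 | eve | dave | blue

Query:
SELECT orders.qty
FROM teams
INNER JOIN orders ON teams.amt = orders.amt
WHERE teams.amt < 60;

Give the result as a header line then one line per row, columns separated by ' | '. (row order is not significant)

After JOIN orders (6 rows):
teams.name | teams.amt | teams.price | orders.amt | orders.qty
alice | 9 | 1 | 9 | 4
alice | 9 | 1 | 9 | 5
alice | 9 | 1 | 9 | 8
eve | 9 | 3 | 9 | 4
eve | 9 | 3 | 9 | 5
eve | 9 | 3 | 9 | 8
After WHERE (6 rows):
teams.name | teams.amt | teams.price | orders.amt | orders.qty
alice | 9 | 1 | 9 | 4
alice | 9 | 1 | 9 | 5
alice | 9 | 1 | 9 | 8
eve | 9 | 3 | 9 | 4
eve | 9 | 3 | 9 | 5
eve | 9 | 3 | 9 | 8
After SELECT (6 rows):
orders.qty
4
5
8
4
5
8

== RESULT ==
orders.qty
4
5
8
4
5
8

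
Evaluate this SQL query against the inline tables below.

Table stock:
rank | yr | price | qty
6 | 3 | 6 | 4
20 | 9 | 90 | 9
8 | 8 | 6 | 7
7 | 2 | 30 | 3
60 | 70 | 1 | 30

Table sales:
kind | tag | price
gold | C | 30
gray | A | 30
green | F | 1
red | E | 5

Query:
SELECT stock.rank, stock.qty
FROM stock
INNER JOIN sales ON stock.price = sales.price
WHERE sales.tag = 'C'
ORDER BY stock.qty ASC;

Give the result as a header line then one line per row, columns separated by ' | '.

== RESULT ==
stock.rank | stock.qty
7 | 3

Derivation:
After JOIN sales (3 rows):
stock.rank | stock.yr | stock.price | stock.qty | sales.kind | sales.tag | sales.price
7 | 2 | 30 | 3 | gold | C | 30
7 | 2 | 30 | 3 | gray | A | 30
60 | 70 | 1 | 30 | green | F | 1
After WHERE (1 rows):
stock.rank | stock.yr | stock.price | stock.qty | sales.kind | sales.tag | sales.price
7 | 2 | 30 | 3 | gold | C | 30
After SELECT (1 rows):
stock.rank | stock.qty
7 | 3
After ORDER BY (1 rows):
stock.rank | stock.qty
7 | 3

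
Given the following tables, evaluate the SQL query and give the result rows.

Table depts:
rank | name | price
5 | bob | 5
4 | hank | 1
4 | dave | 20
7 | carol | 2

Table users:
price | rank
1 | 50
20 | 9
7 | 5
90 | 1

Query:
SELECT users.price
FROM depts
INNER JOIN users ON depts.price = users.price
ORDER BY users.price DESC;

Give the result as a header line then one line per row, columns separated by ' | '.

== RESULT ==
users.price
20
1

Derivation:
After JOIN users (2 rows):
depts.rank | depts.name | depts.price | users.price | users.rank
4 | hank | 1 | 1 | 50
4 | dave | 20 | 20 | 9
After SELECT (2 rows):
users.price
1
20
After ORDER BY (2 rows):
users.price
20
1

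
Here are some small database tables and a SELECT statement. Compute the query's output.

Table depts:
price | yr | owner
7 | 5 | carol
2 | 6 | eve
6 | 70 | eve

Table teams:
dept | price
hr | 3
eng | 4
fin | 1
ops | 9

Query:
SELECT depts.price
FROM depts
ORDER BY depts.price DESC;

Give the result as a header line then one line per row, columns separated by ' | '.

After SELECT (3 rows):
depts.price
7
2
6
After ORDER BY (3 rows):
depts.price
7
6
2

== RESULT ==
depts.price
7
6
2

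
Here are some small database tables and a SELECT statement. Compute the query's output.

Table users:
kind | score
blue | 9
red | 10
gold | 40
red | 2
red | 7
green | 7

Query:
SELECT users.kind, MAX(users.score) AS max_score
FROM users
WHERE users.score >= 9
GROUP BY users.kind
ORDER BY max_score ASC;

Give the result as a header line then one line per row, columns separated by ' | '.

After WHERE (3 rows):
users.kind | users.score
blue | 9
red | 10
gold | 40
After GROUP BY (3 rows):
users.kind | max_score
blue | 9
red | 10
gold | 40
After ORDER BY (3 rows):
users.kind | max_score
blue | 9
red | 10
gold | 40

== RESULT ==
users.kind | max_score
blue | 9
red | 10
gold | 40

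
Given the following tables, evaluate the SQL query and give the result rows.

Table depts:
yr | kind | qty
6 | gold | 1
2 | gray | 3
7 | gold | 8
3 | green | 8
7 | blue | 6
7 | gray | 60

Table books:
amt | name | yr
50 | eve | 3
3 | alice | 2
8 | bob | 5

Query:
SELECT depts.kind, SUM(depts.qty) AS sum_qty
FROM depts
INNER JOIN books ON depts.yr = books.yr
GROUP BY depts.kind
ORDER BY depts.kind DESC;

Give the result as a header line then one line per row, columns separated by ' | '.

After JOIN books (2 rows):
depts.yr | depts.kind | depts.qty | books.amt | books.name | books.yr
2 | gray | 3 | 3 | alice | 2
3 | green | 8 | 50 | eve | 3
After GROUP BY (2 rows):
depts.kind | sum_qty
gray | 3
green | 8
After ORDER BY (2 rows):
depts.kind | sum_qty
green | 8
gray | 3

== RESULT ==
depts.kind | sum_qty
green | 8
gray | 3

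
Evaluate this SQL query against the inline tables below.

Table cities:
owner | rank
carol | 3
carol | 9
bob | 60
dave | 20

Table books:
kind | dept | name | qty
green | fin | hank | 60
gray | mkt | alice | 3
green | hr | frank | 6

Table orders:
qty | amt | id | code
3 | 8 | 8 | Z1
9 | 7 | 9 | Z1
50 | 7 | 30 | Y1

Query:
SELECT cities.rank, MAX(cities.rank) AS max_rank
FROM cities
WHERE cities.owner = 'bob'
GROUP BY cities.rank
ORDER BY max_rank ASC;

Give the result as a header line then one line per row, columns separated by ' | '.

After WHERE (1 rows):
cities.owner | cities.rank
bob | 60
After GROUP BY (1 rows):
cities.rank | max_rank
60 | 60
After ORDER BY (1 rows):
cities.rank | max_rank
60 | 60

== RESULT ==
cities.rank | max_rank
60 | 60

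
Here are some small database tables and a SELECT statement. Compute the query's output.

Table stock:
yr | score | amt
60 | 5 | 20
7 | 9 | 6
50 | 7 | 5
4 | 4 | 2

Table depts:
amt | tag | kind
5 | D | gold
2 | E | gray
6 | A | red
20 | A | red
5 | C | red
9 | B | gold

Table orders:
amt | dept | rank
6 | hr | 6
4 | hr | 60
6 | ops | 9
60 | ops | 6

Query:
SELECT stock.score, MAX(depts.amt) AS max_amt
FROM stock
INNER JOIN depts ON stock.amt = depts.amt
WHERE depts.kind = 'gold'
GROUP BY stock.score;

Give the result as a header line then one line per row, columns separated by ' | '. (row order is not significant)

== RESULT ==
stock.score | max_amt
7 | 5

Derivation:
After JOIN depts (5 rows):
stock.yr | stock.score | stock.amt | depts.amt | depts.tag | depts.kind
60 | 5 | 20 | 20 | A | red
7 | 9 | 6 | 6 | A | red
50 | 7 | 5 | 5 | D | gold
50 | 7 | 5 | 5 | C | red
4 | 4 | 2 | 2 | E | gray
After WHERE (1 rows):
stock.yr | stock.score | stock.amt | depts.amt | depts.tag | depts.kind
50 | 7 | 5 | 5 | D | gold
After GROUP BY (1 rows):
stock.score | max_amt
7 | 5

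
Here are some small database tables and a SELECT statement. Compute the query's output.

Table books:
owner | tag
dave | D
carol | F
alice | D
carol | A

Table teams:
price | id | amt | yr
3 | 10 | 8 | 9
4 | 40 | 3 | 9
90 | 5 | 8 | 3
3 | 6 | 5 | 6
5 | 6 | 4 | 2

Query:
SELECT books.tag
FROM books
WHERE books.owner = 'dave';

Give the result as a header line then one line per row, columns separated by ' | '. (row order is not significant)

== RESULT ==
books.tag
D

Derivation:
After WHERE (1 rows):
books.owner | books.tag
dave | D
After SELECT (1 rows):
books.tag
D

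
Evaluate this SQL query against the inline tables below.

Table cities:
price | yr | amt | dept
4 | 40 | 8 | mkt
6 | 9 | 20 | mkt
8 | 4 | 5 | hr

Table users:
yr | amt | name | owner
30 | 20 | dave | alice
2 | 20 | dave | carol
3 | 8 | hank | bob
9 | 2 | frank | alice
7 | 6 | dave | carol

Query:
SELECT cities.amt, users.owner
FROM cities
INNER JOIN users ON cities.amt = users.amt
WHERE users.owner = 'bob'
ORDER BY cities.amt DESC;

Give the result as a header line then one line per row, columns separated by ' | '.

== RESULT ==
cities.amt | users.owner
8 | bob

Derivation:
After JOIN users (3 rows):
cities.price | cities.yr | cities.amt | cities.dept | users.yr | users.amt | users.name | users.owner
4 | 40 | 8 | mkt | 3 | 8 | hank | bob
6 | 9 | 20 | mkt | 30 | 20 | dave | alice
6 | 9 | 20 | mkt | 2 | 20 | dave | carol
After WHERE (1 rows):
cities.price | cities.yr | cities.amt | cities.dept | users.yr | users.amt | users.name | users.owner
4 | 40 | 8 | mkt | 3 | 8 | hank | bob
After SELECT (1 rows):
cities.amt | users.owner
8 | bob
After ORDER BY (1 rows):
cities.amt | users.owner
8 | bob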